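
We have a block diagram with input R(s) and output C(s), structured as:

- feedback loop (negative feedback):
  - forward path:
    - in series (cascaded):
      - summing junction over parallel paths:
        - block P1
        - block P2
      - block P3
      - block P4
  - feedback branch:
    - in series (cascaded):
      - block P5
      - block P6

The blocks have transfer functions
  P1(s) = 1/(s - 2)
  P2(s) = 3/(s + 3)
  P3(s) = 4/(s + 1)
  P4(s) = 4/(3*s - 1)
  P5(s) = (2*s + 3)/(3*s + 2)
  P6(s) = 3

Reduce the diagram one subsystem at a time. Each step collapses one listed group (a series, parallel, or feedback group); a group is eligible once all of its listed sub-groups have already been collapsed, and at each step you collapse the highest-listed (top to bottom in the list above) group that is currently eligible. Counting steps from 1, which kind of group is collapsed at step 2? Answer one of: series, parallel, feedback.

Answer: series

Working:
1. reduce the parallel group P1, P2
2. multiply (P1+P2), P3, P4 (series)
3. series reduction of P5, P6
4. apply the feedback formula to ((P1+P2)*P3*P4), (P5*P6)
At step 2 the group reduced is series.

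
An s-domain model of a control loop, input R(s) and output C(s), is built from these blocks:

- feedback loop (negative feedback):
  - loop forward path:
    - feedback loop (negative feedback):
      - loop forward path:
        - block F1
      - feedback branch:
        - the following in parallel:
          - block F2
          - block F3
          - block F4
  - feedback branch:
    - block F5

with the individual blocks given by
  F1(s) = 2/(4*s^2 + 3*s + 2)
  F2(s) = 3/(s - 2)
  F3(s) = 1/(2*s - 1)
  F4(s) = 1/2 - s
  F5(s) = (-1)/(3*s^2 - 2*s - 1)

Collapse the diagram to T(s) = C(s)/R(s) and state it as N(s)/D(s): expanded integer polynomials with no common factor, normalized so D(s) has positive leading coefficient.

1. combine F2, F3, F4 in parallel, giving (-4*s^3 + 12*s^2 + 5*s - 8)/(4*s^2 - 10*s + 4)
2. close the feedback loop around F1, (F2+F3+F4), giving (4*s^2 - 10*s + 4)/(8*s^4 - 18*s^3 + 9*s^2 + s - 4)
3. reduce the feedback loop with forward [F1/(1+F1*(F2+F3+F4))] and return F5: this yields T(s), and no further normalization is needed

Final answer: (12*s^4 - 38*s^3 + 28*s^2 + 2*s - 4)/(24*s^6 - 70*s^5 + 55*s^4 + 3*s^3 - 27*s^2 + 17*s)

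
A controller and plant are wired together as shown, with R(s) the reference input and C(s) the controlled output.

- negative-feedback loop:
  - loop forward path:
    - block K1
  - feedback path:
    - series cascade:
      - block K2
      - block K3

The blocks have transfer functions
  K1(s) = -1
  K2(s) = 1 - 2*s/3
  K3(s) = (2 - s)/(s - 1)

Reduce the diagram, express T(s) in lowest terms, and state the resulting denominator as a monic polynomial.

[1] reduce the series chain K2, K3 gives (2*s^2 - 7*s + 6)/(3*s - 3)
[2] reduce the feedback loop with forward K1 and return (K2*K3) gives (3*s - 3)/(2*s^2 - 10*s + 9)
The result of step 2 is T(s) in lowest terms. Its denominator has leading coefficient 2; dividing the denominator through by 2 makes it monic.

Final answer: s^2 - 5*s + 9/2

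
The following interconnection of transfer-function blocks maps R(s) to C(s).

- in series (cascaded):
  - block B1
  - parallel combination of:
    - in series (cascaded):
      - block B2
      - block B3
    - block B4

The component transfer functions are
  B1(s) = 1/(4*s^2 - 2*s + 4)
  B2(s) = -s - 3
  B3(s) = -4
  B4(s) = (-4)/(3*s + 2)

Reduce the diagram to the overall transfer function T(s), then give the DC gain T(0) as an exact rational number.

First reduce the diagram to T(s).

1. cascade B2, B3, giving 4*s + 12
2. sum the parallel branches (B2*B3), B4, giving (12*s^2 + 44*s + 20)/(3*s + 2)
3. reduce the series chain B1, ((B2*B3)+B4), giving (6*s^2 + 22*s + 10)/(6*s^3 + s^2 + 4*s + 4)
Evaluating the step-3 result (the overall T(s)) at s = 0 gives T(0) = 10/4 = 5/2.

Answer: 5/2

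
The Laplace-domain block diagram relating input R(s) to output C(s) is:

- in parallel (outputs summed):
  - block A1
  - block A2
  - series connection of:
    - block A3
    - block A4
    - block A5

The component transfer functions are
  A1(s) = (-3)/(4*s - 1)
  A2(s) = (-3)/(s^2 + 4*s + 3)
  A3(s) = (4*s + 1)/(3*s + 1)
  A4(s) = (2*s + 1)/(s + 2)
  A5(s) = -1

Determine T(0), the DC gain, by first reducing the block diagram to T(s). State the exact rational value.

Answer: 3/2

Working:
[1] series reduction of A3, A4, A5; result (-8*s^2 - 6*s - 1)/(3*s^2 + 7*s + 2)
[2] add A1, A2, (A3*A4*A5) (parallel); result (-32*s^5 - 153*s^4 - 251*s^3 - 231*s^2 - 80*s - 9)/(12*s^5 + 73*s^4 + 137*s^3 + 77*s^2 - 5*s - 6)
DC gain: substitute s = 0 into T(s) from step 2: T(0) = -9/(-6) = 3/2.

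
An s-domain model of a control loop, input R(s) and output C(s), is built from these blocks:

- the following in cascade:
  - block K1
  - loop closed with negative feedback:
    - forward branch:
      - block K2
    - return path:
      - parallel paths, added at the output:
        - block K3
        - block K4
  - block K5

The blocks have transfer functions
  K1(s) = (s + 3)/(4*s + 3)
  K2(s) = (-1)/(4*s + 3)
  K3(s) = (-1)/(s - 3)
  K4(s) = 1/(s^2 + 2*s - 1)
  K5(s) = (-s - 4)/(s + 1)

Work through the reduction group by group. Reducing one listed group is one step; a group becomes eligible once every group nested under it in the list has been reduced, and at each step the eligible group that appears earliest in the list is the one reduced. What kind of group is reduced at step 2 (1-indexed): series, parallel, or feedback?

Step 1 - sum the parallel branches K3, K4
Step 2 - apply the feedback formula to K2, (K3+K4)
Step 3 - multiply K1, [K2/(1+K2*(K3+K4))], K5 (series)
Step 2: feedback.

Therefore the answer is feedback.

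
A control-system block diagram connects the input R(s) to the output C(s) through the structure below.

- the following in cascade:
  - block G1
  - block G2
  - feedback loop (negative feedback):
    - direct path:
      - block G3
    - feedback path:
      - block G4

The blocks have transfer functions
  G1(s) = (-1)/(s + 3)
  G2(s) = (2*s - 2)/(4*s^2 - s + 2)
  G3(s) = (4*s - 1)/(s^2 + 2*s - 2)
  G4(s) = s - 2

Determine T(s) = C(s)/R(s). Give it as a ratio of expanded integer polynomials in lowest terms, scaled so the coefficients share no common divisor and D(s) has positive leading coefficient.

1. collapse the loop (G3 forward, G4 return) = (4*s - 1)/(5*s^2 - 7*s)
2. multiply G1, G2, [G3/(1+G3*G4)] (series) - this is the overall T(s), already in the required normalized form

Hence the answer: (-8*s^2 + 10*s - 2)/(20*s^5 + 27*s^4 - 82*s^3 + 37*s^2 - 42*s)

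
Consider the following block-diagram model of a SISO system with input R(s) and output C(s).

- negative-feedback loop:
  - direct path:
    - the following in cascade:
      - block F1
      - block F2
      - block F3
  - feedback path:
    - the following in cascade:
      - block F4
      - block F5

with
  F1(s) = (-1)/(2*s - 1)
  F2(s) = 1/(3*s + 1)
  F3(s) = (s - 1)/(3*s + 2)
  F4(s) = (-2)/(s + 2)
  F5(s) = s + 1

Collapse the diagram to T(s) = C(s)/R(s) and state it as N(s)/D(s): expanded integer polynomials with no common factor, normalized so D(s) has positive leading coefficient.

1. reduce the series chain F1, F2, F3, giving (1 - s)/(18*s^3 + 9*s^2 - 5*s - 2)
2. combine F4, F5 in series, giving (-2*s - 2)/(s + 2)
3. reduce the feedback loop with forward (F1*F2*F3) and return (F4*F5); the result is T(s) itself (integer coefficients, no common factor, positive leading denominator coefficient)

Answer: (-s^2 - s + 2)/(18*s^4 + 45*s^3 + 15*s^2 - 12*s - 6)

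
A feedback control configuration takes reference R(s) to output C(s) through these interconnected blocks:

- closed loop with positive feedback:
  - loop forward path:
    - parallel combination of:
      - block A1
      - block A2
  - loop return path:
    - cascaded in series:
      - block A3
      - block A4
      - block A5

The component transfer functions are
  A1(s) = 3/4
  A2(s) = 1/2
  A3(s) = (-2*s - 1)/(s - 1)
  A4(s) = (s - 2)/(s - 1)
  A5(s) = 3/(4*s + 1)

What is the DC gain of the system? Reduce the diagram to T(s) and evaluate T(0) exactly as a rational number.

The answer is -5/26.

Reasoning:
(1) sum the parallel branches A1, A2 gives 5/4
(2) series reduction of A3, A4, A5 gives (-6*s^2 + 9*s + 6)/(4*s^3 - 7*s^2 + 2*s + 1)
(3) feedback reduction of (A1+A2), (A3*A4*A5) gives (20*s^3 - 35*s^2 + 10*s + 5)/(16*s^3 + 2*s^2 - 37*s - 26)
Evaluating the step-3 result (the overall T(s)) at s = 0 gives T(0) = 5/(-26) = -5/26.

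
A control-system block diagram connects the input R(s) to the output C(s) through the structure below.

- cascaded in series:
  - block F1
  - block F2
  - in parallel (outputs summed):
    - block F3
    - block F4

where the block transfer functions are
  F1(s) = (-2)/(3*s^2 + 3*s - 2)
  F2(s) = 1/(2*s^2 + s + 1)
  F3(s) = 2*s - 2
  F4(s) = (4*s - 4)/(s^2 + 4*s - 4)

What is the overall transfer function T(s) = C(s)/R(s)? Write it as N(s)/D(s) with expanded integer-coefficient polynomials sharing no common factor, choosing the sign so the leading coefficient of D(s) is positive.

Step 1: combine F3, F4 in parallel -> (2*s^3 + 6*s^2 - 12*s + 4)/(s^2 + 4*s - 4)
Step 2: combine F1, F2, (F3+F4) in series, giving the overall T(s)

Answer: (-4*s^3 - 12*s^2 + 24*s - 8)/(6*s^6 + 33*s^5 + 14*s^4 - 27*s^3 - 6*s^2 - 12*s + 8)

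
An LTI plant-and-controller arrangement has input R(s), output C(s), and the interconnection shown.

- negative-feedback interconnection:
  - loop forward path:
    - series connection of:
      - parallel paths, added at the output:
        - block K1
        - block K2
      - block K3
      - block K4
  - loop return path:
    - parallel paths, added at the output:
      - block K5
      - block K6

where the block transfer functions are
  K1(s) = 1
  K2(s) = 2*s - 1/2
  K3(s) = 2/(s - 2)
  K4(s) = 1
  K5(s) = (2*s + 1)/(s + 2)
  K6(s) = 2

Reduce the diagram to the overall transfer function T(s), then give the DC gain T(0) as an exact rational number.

Reducing step by step:

Step 1: parallel reduction of K1, K2 -> 2*s + 1/2
Step 2: reduce the series chain (K1+K2), K3, K4 -> (4*s + 1)/(s - 2)
Step 3: add K5, K6 (parallel) -> (4*s + 5)/(s + 2)
Step 4: feedback reduction of ((K1+K2)*K3*K4), (K5+K6) -> (4*s^2 + 9*s + 2)/(17*s^2 + 24*s + 1)
The step-4 result is T(s). Setting s = 0: T(0) = 2/1 = 2.

Answer: 2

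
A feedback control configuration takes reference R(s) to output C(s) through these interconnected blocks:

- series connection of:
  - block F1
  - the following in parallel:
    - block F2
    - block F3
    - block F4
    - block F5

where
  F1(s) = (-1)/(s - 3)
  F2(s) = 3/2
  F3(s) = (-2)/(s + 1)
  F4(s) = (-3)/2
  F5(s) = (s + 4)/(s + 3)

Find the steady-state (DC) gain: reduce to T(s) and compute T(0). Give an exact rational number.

Step 1 - sum the parallel branches F2, F3, F4, F5 = (s^2 + 3*s - 2)/(s^2 + 4*s + 3)
Step 2 - cascade F1, (F2+F3+F4+F5) = (-s^2 - 3*s + 2)/(s^3 + s^2 - 9*s - 9)
Evaluating the step-2 result (the overall T(s)) at s = 0 gives T(0) = 2/(-9) = -2/9.

Hence the answer: -2/9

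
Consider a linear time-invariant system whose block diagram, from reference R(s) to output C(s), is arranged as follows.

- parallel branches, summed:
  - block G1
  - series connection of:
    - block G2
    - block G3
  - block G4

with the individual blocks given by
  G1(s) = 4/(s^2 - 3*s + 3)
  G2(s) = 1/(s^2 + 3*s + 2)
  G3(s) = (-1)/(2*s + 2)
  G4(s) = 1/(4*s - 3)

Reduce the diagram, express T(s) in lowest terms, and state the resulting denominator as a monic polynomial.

[1] combine G2, G3 in series: (-1)/(2*s^3 + 8*s^2 + 10*s + 4)
[2] reduce the parallel group G1, (G2*G3), G4: (2*s^5 + 34*s^4 + 92*s^3 + 77*s^2 - 59*s - 27)/(8*s^6 + 2*s^5 - 38*s^4 + 16*s^3 + 78*s^2 - 6*s - 36)
That last expression is T(s), already simplified. Scaling its denominator by 1/8 (the reciprocal of the leading coefficient) yields the monic denominator.

Final answer: s^6 + s^5/4 - 19*s^4/4 + 2*s^3 + 39*s^2/4 - 3*s/4 - 9/2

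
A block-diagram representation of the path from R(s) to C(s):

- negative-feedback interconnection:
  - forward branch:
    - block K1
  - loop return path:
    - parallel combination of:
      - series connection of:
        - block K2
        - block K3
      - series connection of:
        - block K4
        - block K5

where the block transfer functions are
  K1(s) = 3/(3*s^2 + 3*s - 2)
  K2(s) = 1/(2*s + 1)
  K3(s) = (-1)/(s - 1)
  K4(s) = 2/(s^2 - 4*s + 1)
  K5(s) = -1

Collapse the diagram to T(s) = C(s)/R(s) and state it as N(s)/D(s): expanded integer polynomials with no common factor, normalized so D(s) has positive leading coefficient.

First reduce the diagram to T(s).

Step 1 - multiply K2, K3 (series) -> (-1)/(2*s^2 - s - 1)
Step 2 - combine K4, K5 in series -> (-2)/(s^2 - 4*s + 1)
Step 3 - add (K2*K3), (K4*K5) (parallel) -> (-5*s^2 + 6*s + 1)/(2*s^4 - 9*s^3 + 5*s^2 + 3*s - 1)
Step 4 - collapse the loop (K1 forward, ((K2*K3)+(K4*K5)) return), which is the overall transfer function T(s) = C(s)/R(s) in lowest terms

Answer: (6*s^4 - 27*s^3 + 15*s^2 + 9*s - 3)/(6*s^6 - 21*s^5 - 16*s^4 + 42*s^3 - 19*s^2 + 9*s + 5)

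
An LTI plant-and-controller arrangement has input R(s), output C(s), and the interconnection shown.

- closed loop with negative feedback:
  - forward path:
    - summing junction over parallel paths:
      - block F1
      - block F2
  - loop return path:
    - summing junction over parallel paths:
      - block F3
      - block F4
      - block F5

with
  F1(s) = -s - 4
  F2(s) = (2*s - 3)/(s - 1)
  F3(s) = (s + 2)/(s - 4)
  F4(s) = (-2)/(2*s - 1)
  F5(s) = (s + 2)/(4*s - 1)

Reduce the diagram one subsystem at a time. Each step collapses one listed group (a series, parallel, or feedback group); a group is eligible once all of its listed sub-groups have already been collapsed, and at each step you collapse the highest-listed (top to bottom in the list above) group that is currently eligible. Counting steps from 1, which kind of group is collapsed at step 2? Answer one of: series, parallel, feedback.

1. add F1, F2 (parallel)
2. sum the parallel branches F3, F4, F5
3. apply the feedback formula to (F1+F2), (F3+F4+F5)
The group at step 2 is a parallel group.

Answer: parallel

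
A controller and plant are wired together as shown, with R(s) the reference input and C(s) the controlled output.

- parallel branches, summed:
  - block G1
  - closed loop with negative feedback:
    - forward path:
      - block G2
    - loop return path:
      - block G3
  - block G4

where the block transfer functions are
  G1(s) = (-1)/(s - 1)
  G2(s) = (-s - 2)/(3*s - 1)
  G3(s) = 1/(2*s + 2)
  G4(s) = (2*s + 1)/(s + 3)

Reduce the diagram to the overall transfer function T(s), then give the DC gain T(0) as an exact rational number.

First reduce the diagram to T(s).

Step 1. close the feedback loop around G2, G3 = (-2*s^2 - 6*s - 4)/(6*s^2 + 3*s - 4)
Step 2. parallel reduction of G1, [G2/(1+G2*G3)], G4 = (10*s^4 - 16*s^3 - 48*s^2 + 6*s + 28)/(6*s^4 + 15*s^3 - 16*s^2 - 17*s + 12)
DC gain: substitute s = 0 into T(s) from step 2: T(0) = 28/12 = 7/3.

Answer: 7/3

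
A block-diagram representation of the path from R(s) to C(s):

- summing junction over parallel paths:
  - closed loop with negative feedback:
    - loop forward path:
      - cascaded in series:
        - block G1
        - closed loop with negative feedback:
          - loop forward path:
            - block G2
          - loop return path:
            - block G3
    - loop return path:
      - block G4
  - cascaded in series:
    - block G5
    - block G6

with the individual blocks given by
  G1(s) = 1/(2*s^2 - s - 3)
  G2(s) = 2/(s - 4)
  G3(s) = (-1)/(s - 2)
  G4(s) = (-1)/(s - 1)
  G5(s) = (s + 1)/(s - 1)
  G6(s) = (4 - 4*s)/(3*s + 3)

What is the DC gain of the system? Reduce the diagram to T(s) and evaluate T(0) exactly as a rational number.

Reducing step by step:

Step 1. collapse the loop (G2 forward, G3 return) = (2*s - 4)/(s^2 - 6*s + 6)
Step 2. cascade G1, [G2/(1+G2*G3)] = (2*s - 4)/(2*s^4 - 13*s^3 + 15*s^2 + 12*s - 18)
Step 3. apply the feedback formula to (G1*[G2/(1+G2*G3)]), G4 = (2*s^2 - 6*s + 4)/(2*s^5 - 15*s^4 + 28*s^3 - 3*s^2 - 32*s + 22)
Step 4. combine G5, G6 in series = (-4)/3
Step 5. sum the parallel branches [(G1*[G2/(1+G2*G3)])/(1+(G1*[G2/(1+G2*G3)])*G4)], (G5*G6) = (-8*s^5 + 60*s^4 - 112*s^3 + 18*s^2 + 110*s - 76)/(6*s^5 - 45*s^4 + 84*s^3 - 9*s^2 - 96*s + 66)
Step 5 gives the overall T(s). Then T(0) = -76/66 = -38/33.

Answer: -38/33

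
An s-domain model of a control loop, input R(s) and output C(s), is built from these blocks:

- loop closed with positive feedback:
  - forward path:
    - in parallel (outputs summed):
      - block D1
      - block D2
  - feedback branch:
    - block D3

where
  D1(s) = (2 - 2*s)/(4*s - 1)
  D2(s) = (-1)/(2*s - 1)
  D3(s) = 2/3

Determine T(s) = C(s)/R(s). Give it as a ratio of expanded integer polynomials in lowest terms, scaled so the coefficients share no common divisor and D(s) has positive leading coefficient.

Answer: (-12*s^2 + 6*s - 3)/(32*s^2 - 22*s + 5)

Working:
Step 1: combine D1, D2 in parallel = (-4*s^2 + 2*s - 1)/(8*s^2 - 6*s + 1)
Step 2: reduce the feedback loop with forward (D1+D2) and return D3, giving the overall T(s)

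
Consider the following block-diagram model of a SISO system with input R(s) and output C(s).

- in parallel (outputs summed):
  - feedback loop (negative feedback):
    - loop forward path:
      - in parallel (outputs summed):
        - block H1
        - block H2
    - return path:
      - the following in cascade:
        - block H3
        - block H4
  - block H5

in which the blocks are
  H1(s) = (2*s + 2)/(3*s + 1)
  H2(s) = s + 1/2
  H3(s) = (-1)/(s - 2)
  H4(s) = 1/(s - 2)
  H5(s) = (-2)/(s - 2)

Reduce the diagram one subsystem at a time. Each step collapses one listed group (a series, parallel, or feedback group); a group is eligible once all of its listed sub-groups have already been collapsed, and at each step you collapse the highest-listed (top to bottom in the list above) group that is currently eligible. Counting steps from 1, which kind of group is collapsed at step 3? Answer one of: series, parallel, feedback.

(1) combine H1, H2 in parallel
(2) multiply H3, H4 (series)
(3) collapse the loop ((H1+H2) forward, (H3*H4) return)
(4) parallel reduction of [(H1+H2)/(1+(H1+H2)*(H3*H4))], H5
At step 3 the group reduced is feedback.

Therefore the answer is feedback.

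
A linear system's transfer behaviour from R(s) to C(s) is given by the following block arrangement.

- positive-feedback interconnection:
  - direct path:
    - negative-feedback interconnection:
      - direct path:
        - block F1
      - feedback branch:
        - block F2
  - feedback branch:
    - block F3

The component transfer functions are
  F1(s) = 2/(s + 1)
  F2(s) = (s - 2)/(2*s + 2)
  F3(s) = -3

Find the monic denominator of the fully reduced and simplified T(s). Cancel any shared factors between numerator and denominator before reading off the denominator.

Answer: s^2 + 9*s + 5

Working:
Step 1 - close the feedback loop around F1, F2; result (2*s + 2)/(s^2 + 3*s - 1)
Step 2 - close the feedback loop around [F1/(1+F1*F2)], F3; result (2*s + 2)/(s^2 + 9*s + 5)
That last expression is T(s), already simplified, and its denominator is already monic.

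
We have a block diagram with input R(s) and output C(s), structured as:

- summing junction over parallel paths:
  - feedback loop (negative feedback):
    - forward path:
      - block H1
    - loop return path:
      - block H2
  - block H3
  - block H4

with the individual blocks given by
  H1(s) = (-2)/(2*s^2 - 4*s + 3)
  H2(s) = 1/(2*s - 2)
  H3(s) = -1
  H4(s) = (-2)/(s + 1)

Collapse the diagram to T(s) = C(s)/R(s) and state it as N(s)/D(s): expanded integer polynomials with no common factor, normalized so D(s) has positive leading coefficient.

Answer: (-2*s^4 + 9*s^2 - 17*s + 14)/(2*s^4 - 4*s^3 + s^2 + 3*s - 4)

Working:
1. apply the feedback formula to H1, H2 -> (2 - 2*s)/(2*s^3 - 6*s^2 + 7*s - 4)
2. add [H1/(1+H1*H2)], H3, H4 (parallel); the result is T(s) itself (integer coefficients, no common factor, positive leading denominator coefficient)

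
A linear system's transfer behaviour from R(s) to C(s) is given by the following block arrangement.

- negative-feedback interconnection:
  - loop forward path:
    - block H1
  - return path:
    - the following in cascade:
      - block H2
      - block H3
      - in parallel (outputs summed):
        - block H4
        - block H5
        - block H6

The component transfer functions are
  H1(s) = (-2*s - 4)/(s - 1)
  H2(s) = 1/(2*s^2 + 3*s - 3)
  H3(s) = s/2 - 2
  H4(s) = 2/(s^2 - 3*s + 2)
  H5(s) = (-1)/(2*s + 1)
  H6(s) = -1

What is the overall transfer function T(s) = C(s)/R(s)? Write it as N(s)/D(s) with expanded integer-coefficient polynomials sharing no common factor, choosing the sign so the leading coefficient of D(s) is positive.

(1) combine H4, H5, H6 in parallel: (-2*s^3 + 4*s^2 + 6*s - 2)/(2*s^3 - 5*s^2 + s + 2)
(2) combine H2, H3, (H4+H5+H6) in series: (-s^4 + 6*s^3 - 5*s^2 - 13*s + 4)/(4*s^5 - 4*s^4 - 19*s^3 + 22*s^2 + 3*s - 6)
(3) feedback reduction of H1, (H2*H3*(H4+H5+H6)) - this is the overall T(s), already in the required normalized form

Final answer: (-8*s^6 - 8*s^5 + 54*s^4 + 32*s^3 - 94*s^2 + 24)/(4*s^6 - 6*s^5 - 23*s^4 + 27*s^3 + 27*s^2 + 35*s - 10)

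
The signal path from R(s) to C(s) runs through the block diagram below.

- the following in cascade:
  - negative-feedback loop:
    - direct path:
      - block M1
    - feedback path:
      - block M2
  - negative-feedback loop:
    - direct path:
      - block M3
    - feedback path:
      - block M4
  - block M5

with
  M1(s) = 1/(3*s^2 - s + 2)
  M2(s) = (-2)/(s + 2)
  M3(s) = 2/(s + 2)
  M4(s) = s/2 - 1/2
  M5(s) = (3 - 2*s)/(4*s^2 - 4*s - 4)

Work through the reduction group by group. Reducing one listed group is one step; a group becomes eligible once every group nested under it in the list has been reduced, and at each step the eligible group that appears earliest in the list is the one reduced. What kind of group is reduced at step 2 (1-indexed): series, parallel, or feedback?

Step 1. collapse the loop (M1 forward, M2 return)
Step 2. close the feedback loop around M3, M4
Step 3. combine [M1/(1+M1*M2)], [M3/(1+M3*M4)], M5 in series
The group at step 2 is a feedback group.

Therefore the answer is feedback.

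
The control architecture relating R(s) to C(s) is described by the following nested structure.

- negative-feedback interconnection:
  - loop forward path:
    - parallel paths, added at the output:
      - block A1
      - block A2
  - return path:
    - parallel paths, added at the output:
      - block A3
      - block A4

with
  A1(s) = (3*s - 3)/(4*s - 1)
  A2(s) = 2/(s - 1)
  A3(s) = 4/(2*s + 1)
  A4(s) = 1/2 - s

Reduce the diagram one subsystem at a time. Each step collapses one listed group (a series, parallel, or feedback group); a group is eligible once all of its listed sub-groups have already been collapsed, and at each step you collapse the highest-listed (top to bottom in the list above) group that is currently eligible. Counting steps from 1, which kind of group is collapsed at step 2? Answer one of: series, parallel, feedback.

[1] reduce the parallel group A1, A2
[2] reduce the parallel group A3, A4
[3] apply the feedback formula to (A1+A2), (A3+A4)
At step 2 the group reduced is parallel.

Final answer: parallel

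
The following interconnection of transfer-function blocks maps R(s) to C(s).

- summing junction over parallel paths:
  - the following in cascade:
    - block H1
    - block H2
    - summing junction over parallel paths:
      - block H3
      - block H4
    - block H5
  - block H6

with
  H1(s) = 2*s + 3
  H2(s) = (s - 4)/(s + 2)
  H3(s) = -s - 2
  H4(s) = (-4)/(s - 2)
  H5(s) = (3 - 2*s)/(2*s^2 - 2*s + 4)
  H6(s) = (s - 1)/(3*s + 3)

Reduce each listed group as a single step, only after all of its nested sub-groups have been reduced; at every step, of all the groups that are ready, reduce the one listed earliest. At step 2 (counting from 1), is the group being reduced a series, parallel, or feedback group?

The answer is series.

Reasoning:
Step 1: sum the parallel branches H3, H4
Step 2: multiply H1, H2, (H3+H4), H5 (series)
Step 3: combine (H1*H2*(H3+H4)*H5), H6 in parallel
Step 2: series.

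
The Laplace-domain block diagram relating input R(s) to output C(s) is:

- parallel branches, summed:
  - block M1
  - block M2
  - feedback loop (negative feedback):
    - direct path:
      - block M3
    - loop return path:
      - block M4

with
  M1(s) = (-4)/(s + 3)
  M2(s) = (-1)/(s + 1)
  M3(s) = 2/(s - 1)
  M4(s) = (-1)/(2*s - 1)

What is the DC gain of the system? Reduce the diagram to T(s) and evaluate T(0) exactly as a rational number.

The answer is -1/3.

Reasoning:
Step 1 - reduce the feedback loop with forward M3 and return M4: (4*s - 2)/(2*s^2 - 3*s - 1)
Step 2 - reduce the parallel group M1, M2, [M3/(1+M3*M4)]: (-6*s^3 + 15*s^2 + 30*s + 1)/(2*s^4 + 5*s^3 - 7*s^2 - 13*s - 3)
Evaluating the step-2 result (the overall T(s)) at s = 0 gives T(0) = 1/(-3) = -1/3.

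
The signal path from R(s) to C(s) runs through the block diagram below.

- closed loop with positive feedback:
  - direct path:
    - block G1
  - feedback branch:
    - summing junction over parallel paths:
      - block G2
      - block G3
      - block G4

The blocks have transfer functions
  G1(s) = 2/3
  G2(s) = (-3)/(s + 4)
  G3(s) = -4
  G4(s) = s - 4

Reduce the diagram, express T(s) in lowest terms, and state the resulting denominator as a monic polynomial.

First reduce the diagram to T(s).

1. add G2, G3, G4 (parallel) -> (s^2 - 4*s - 35)/(s + 4)
2. reduce the feedback loop with forward G1 and return (G2+G3+G4) -> (-2*s - 8)/(2*s^2 - 11*s - 82)
The result of step 2 is T(s) in lowest terms. Its denominator has leading coefficient 2; dividing the denominator through by 2 makes it monic.

Answer: s^2 - 11*s/2 - 41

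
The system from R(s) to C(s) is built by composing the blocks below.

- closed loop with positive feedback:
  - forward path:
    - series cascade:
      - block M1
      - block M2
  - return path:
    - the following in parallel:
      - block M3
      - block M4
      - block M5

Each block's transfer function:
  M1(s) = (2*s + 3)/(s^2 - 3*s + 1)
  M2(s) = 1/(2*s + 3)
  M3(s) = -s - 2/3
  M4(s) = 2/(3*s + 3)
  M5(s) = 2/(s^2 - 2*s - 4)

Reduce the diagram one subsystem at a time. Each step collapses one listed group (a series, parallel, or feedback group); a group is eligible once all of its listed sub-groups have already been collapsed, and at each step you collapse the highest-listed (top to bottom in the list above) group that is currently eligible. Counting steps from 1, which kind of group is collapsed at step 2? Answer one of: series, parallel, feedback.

Reducing step by step:

1. reduce the series chain M1, M2
2. combine M3, M4, M5 in parallel
3. reduce the feedback loop with forward (M1*M2) and return (M3+M4+M5)
The group at step 2 is a parallel group.

Answer: parallel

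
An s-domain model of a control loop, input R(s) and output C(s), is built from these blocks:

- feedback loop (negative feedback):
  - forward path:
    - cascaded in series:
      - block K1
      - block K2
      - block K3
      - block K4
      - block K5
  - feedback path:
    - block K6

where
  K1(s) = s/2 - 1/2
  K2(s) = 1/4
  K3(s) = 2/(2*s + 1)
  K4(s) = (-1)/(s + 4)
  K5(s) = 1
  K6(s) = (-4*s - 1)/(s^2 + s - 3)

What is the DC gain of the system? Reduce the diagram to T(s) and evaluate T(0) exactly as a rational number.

First reduce the diagram to T(s).

1. combine K1, K2, K3, K4, K5 in series = (1 - s)/(8*s^2 + 36*s + 16)
2. collapse the loop ((K1*K2*K3*K4*K5) forward, K6 return) = (-s^3 + 4*s - 3)/(8*s^4 + 44*s^3 + 32*s^2 - 95*s - 49)
DC gain: substitute s = 0 into T(s) from step 2: T(0) = -3/(-49) = 3/49.

Answer: 3/49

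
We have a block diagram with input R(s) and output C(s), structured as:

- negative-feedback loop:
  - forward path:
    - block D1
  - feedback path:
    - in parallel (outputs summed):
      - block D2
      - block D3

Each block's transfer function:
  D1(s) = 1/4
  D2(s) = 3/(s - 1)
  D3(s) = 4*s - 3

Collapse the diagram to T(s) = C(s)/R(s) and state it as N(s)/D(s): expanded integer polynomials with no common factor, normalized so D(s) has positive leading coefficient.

First reduce the diagram to T(s).

Step 1: add D2, D3 (parallel) gives (4*s^2 - 7*s + 6)/(s - 1)
Step 2: collapse the loop (D1 forward, (D2+D3) return) - this is the overall T(s), already in the required normalized form

Answer: (s - 1)/(4*s^2 - 3*s + 2)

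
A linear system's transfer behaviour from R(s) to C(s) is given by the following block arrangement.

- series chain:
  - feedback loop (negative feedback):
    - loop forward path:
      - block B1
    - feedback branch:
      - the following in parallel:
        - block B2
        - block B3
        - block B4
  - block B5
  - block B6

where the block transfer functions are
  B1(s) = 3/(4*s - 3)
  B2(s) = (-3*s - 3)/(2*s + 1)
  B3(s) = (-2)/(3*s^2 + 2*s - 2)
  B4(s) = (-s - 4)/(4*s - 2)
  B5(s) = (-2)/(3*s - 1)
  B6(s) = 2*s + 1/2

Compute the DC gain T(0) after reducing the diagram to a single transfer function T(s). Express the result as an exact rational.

First reduce the diagram to T(s).

Step 1. combine B2, B3, B4 in parallel; result (-42*s^4 - 73*s^3 - 12*s^2 + 34*s)/(24*s^4 + 16*s^3 - 22*s^2 - 4*s + 4)
Step 2. close the feedback loop around B1, (B2+B3+B4); result (72*s^4 + 48*s^3 - 66*s^2 - 12*s + 12)/(96*s^5 - 134*s^4 - 355*s^3 + 14*s^2 + 130*s - 12)
Step 3. multiply [B1/(1+B1*(B2+B3+B4))], B5, B6 (series); result (-288*s^5 - 264*s^4 + 216*s^3 + 114*s^2 - 36*s - 12)/(288*s^6 - 498*s^5 - 931*s^4 + 397*s^3 + 376*s^2 - 166*s + 12)
Step 3 gives the overall T(s). Then T(0) = -12/12 = -1.

Answer: -1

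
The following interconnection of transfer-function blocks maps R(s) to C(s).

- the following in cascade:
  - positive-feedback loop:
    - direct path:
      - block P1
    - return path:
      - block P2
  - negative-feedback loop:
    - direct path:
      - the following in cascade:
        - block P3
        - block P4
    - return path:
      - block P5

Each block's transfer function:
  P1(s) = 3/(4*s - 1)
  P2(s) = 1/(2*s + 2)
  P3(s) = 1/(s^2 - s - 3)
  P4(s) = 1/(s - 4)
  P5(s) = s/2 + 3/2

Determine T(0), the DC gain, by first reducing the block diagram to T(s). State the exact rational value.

Answer: -4/45

Working:
(1) feedback reduction of P1, P2 = (6*s + 6)/(8*s^2 + 6*s - 5)
(2) reduce the series chain P3, P4 = 1/(s^3 - 5*s^2 + s + 12)
(3) apply the feedback formula to (P3*P4), P5 = 2/(2*s^3 - 10*s^2 + 3*s + 27)
(4) cascade [P1/(1-P1*P2)], [(P3*P4)/(1+(P3*P4)*P5)] = (12*s + 12)/(16*s^5 - 68*s^4 - 46*s^3 + 284*s^2 + 147*s - 135)
Evaluating the step-4 result (the overall T(s)) at s = 0 gives T(0) = 12/(-135) = -4/45.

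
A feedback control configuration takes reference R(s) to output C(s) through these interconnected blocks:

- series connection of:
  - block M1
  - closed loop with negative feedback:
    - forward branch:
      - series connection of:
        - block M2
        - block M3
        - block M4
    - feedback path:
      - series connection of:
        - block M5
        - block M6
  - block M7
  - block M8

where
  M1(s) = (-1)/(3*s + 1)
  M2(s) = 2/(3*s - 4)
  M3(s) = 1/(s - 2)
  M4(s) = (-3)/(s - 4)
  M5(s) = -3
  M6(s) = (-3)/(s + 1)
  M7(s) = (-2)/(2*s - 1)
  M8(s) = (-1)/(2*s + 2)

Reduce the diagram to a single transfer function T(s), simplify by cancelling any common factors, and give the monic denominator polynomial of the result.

Step 1: reduce the series chain M2, M3, M4 = (-6)/(3*s^3 - 22*s^2 + 48*s - 32)
Step 2: reduce the series chain M5, M6 = 9/(s + 1)
Step 3: feedback reduction of (M2*M3*M4), (M5*M6) = (-6*s - 6)/(3*s^4 - 19*s^3 + 26*s^2 + 16*s - 86)
Step 4: combine M1, [(M2*M3*M4)/(1+(M2*M3*M4)*(M5*M6))], M7, M8 in series = 6/(18*s^6 - 117*s^5 + 172*s^4 + 89*s^3 - 558*s^2 + 70*s + 86)
The result of step 4 is T(s) in lowest terms. Its denominator has leading coefficient 18; dividing the denominator through by 18 makes it monic.

Answer: s^6 - 13*s^5/2 + 86*s^4/9 + 89*s^3/18 - 31*s^2 + 35*s/9 + 43/9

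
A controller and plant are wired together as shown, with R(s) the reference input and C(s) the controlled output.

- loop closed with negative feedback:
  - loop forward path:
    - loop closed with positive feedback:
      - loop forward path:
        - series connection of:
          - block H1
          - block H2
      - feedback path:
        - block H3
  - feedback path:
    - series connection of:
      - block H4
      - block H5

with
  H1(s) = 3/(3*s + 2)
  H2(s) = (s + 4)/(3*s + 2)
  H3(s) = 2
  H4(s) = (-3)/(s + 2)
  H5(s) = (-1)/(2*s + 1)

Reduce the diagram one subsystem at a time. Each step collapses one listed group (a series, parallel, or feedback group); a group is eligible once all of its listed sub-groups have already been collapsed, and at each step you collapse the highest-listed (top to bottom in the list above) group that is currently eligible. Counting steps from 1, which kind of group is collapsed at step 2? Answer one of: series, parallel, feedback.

Step 1: reduce the series chain H1, H2
Step 2: apply the feedback formula to (H1*H2), H3
Step 3: multiply H4, H5 (series)
Step 4: apply the feedback formula to [(H1*H2)/(1-(H1*H2)*H3)], (H4*H5)
Step 2 collapses a feedback group.

Hence the answer: feedback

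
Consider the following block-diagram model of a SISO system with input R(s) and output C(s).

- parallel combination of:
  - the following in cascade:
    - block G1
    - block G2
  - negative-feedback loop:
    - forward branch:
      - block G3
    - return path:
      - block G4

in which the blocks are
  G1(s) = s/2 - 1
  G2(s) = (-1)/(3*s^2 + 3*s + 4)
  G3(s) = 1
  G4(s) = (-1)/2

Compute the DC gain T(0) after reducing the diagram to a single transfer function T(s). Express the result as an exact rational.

First reduce the diagram to T(s).

[1] combine G1, G2 in series gives (2 - s)/(6*s^2 + 6*s + 8)
[2] apply the feedback formula to G3, G4 gives 2
[3] sum the parallel branches (G1*G2), [G3/(1+G3*G4)] gives (12*s^2 + 11*s + 18)/(6*s^2 + 6*s + 8)
DC gain: substitute s = 0 into T(s) from step 3: T(0) = 18/8 = 9/4.

Answer: 9/4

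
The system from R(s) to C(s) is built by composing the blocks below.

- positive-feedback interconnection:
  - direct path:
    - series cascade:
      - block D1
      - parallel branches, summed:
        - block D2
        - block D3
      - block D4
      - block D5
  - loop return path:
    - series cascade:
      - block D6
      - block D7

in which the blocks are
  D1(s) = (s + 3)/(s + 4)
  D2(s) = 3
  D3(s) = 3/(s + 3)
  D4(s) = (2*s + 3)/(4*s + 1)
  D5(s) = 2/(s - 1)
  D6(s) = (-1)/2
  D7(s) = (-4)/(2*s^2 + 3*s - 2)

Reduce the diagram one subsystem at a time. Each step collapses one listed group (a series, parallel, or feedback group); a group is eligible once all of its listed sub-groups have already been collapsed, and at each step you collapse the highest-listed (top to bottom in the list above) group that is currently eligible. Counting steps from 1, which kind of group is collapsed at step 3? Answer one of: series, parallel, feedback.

The answer is series.

Reasoning:
Step 1: combine D2, D3 in parallel
Step 2: combine D1, (D2+D3), D4, D5 in series
Step 3: multiply D6, D7 (series)
Step 4: apply the feedback formula to (D1*(D2+D3)*D4*D5), (D6*D7)
The group at step 3 is a series group.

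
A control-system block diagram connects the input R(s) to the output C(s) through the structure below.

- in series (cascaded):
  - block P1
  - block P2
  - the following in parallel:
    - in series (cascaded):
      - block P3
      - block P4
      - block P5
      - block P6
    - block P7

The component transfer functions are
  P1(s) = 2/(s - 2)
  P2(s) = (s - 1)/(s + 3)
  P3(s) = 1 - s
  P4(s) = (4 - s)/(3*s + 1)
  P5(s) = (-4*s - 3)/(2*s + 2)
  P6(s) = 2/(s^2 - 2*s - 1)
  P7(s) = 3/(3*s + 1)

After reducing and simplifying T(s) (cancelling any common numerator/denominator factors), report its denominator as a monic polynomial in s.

The answer is s^6 + s^5/3 - 10*s^4 - 4*s^3/3 + 53*s^2/3 + 35*s/3 + 2.

Reasoning:
Step 1 - combine P3, P4, P5, P6 in series: (-4*s^3 + 17*s^2 - s - 12)/(3*s^4 - 2*s^3 - 10*s^2 - 6*s - 1)
Step 2 - combine (P3*P4*P5*P6), P7 in parallel: (-s^3 + 14*s^2 - 10*s - 15)/(3*s^4 - 2*s^3 - 10*s^2 - 6*s - 1)
Step 3 - cascade P1, P2, ((P3*P4*P5*P6)+P7): (-2*s^4 + 30*s^3 - 48*s^2 - 10*s + 30)/(3*s^6 + s^5 - 30*s^4 - 4*s^3 + 53*s^2 + 35*s + 6)
No further cancellation is possible in the step-3 result, so that is T(s). Its denominator becomes monic after dividing by the leading coefficient 3.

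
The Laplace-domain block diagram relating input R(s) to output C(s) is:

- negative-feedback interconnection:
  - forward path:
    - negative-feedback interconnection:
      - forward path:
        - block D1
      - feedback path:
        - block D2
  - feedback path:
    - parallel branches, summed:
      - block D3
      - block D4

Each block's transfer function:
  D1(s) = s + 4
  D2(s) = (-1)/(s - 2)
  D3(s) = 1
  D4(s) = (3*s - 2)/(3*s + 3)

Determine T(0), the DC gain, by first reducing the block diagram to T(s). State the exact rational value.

The answer is 12/13.

Reasoning:
Step 1. feedback reduction of D1, D2, giving -s^2/6 - s/3 + 4/3
Step 2. parallel reduction of D3, D4, giving (6*s + 1)/(3*s + 3)
Step 3. feedback reduction of [D1/(1+D1*D2)], (D3+D4), giving (3*s^3 + 9*s^2 - 18*s - 24)/(6*s^3 + 13*s^2 - 64*s - 26)
That last expression is T(s); at s = 0 only the constant terms survive, so T(0) = -24/(-26) = 12/13.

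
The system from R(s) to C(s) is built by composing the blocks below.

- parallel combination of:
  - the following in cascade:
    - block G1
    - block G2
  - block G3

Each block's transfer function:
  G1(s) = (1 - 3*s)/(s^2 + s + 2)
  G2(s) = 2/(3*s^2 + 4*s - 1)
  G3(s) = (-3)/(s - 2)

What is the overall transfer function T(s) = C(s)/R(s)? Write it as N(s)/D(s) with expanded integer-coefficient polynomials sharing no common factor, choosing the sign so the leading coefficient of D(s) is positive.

The answer is (-9*s^4 - 21*s^3 - 33*s^2 - 7*s + 2)/(3*s^5 + s^4 - 5*s^3 - 11*s^2 - 16*s + 4).

Reasoning:
Step 1: multiply G1, G2 (series) -> (2 - 6*s)/(3*s^4 + 7*s^3 + 9*s^2 + 7*s - 2)
Step 2: add (G1*G2), G3 (parallel) - this is the overall T(s), already in the required normalized form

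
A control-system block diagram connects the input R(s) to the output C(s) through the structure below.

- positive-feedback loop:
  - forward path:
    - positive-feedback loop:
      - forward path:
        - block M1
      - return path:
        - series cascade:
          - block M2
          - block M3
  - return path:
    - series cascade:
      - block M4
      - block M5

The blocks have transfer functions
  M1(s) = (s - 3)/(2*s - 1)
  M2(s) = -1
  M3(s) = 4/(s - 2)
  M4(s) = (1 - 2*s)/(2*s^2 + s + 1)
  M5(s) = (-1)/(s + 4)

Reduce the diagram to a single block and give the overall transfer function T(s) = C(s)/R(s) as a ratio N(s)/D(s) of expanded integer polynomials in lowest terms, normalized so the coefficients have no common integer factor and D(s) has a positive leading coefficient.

Step 1 - reduce the series chain M2, M3 = (-4)/(s - 2)
Step 2 - collapse the loop (M1 forward, (M2*M3) return) = (s^2 - 5*s + 6)/(2*s^2 - s - 10)
Step 3 - multiply M4, M5 (series) = (2*s - 1)/(2*s^3 + 9*s^2 + 5*s + 4)
Step 4 - collapse the loop ([M1/(1-M1*(M2*M3))] forward, (M4*M5) return), which is the overall transfer function T(s) = C(s)/R(s) in lowest terms

Therefore the answer is (2*s^5 - s^4 - 28*s^3 + 33*s^2 + 10*s + 24)/(4*s^5 + 16*s^4 - 21*s^3 - 76*s^2 - 71*s - 34).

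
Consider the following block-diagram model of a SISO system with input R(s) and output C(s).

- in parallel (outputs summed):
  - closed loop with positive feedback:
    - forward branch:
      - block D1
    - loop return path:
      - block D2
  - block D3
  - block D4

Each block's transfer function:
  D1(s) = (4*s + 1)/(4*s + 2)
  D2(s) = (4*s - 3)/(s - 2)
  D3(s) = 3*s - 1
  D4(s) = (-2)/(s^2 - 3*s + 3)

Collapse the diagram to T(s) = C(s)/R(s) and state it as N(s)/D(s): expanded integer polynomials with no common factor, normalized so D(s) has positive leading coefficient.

Step 1. reduce the feedback loop with forward D1 and return D2: (-4*s^2 + 7*s + 2)/(12*s^2 - 2*s + 1)
Step 2. combine [D1/(1-D1*D2)], D3, D4 in parallel; the result is T(s) itself (integer coefficients, no common factor, positive leading denominator coefficient)

Final answer: (36*s^5 - 130*s^4 + 186*s^3 - 125*s^2 + 37*s + 1)/(12*s^4 - 38*s^3 + 43*s^2 - 9*s + 3)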